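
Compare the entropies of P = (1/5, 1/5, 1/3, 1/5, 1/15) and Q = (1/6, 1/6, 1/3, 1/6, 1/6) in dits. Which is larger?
Q

Computing entropies in dits:
H(P) = 0.6568
H(Q) = 0.6778

Distribution Q has higher entropy.

Intuition: The distribution closer to uniform (more spread out) has higher entropy.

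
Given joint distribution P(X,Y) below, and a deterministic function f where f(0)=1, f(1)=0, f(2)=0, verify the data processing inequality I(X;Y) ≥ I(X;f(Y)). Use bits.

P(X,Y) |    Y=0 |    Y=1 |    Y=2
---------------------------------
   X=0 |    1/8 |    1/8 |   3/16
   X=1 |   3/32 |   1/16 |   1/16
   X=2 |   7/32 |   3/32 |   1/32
I(X;Y) = 0.1032, I(X;f(Y)) = 0.0705, inequality holds: 0.1032 ≥ 0.0705

Data Processing Inequality: For any Markov chain X → Y → Z, we have I(X;Y) ≥ I(X;Z).

Here Z = f(Y) is a deterministic function of Y, forming X → Y → Z.

Original I(X;Y) = 0.1032 bits

After applying f:
P(X,Z) where Z=f(Y):
- P(X,Z=0) = P(X,Y=1) + P(X,Y=2)
- P(X,Z=1) = P(X,Y=0)

I(X;Z) = I(X;f(Y)) = 0.0705 bits

Verification: 0.1032 ≥ 0.0705 ✓

Information cannot be created by processing; the function f can only lose information about X.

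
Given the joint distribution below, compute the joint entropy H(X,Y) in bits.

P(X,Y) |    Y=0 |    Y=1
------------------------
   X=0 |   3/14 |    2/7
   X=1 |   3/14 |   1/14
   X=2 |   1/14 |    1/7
2.4138 bits

Joint entropy is H(X,Y) = -Σ_{x,y} p(x,y) log p(x,y).

Summing over all non-zero entries:
H(X,Y) = -[3/14·log_2(3/14) + 2/7·log_2(2/7) + 3/14·log_2(3/14) + 1/14·log_2(1/14) + 1/14·log_2(1/14) + 1/7·log_2(1/7)]
H(X,Y) = 2.4138 bits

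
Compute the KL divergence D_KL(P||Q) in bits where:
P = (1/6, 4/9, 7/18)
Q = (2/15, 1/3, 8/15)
0.0609 bits

KL divergence: D_KL(P||Q) = Σ p(x) log(p(x)/q(x))

Computing term by term:
  x=0: 1/6 × log_2[(1/6)/(2/15)] = 1/6 × 0.3219 = 0.0537
  x=1: 4/9 × log_2[(4/9)/(1/3)] = 4/9 × 0.4150 = 0.1845
  x=2: 7/18 × log_2[(7/18)/(8/15)] = 7/18 × -0.4557 = -0.1772

D_KL(P||Q) = 0.0609 bits

Note: KL divergence is always non-negative and equals 0 iff P = Q.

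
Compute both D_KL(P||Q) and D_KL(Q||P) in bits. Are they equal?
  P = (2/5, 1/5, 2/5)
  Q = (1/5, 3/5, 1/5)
D_KL(P||Q) = 0.4830, D_KL(Q||P) = 0.5510

KL divergence is not symmetric: D_KL(P||Q) ≠ D_KL(Q||P) in general.

D_KL(P||Q) = 0.4830 bits
D_KL(Q||P) = 0.5510 bits

No, they are not equal!

This asymmetry is why KL divergence is not a true distance metric.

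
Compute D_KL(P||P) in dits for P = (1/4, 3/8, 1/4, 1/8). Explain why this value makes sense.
0.0000 dits

KL divergence satisfies the Gibbs inequality: D_KL(P||Q) ≥ 0 for all distributions P, Q.

D_KL(P||Q) = Σ p(x) log(p(x)/q(x))
Each term is p(x) × log_10(p(x)/p(x)) = p(x) × log_10(1) = 0, so the sum is 0.
D_KL(P||Q) = 0.0000 dits

When P = Q, the KL divergence is exactly 0, as there is no 'divergence' between identical distributions.

This non-negativity is a fundamental property: relative entropy cannot be negative because it measures how different Q is from P.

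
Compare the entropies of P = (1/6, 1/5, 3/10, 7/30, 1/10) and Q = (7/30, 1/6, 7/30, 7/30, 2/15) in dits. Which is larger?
Q

Computing entropies in dits:
H(P) = 0.6738
H(Q) = 0.6888

Distribution Q has higher entropy.

Intuition: The distribution closer to uniform (more spread out) has higher entropy.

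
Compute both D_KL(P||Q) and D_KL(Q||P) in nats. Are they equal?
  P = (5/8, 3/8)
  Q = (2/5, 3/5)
D_KL(P||Q) = 0.1027, D_KL(Q||P) = 0.1035

KL divergence is not symmetric: D_KL(P||Q) ≠ D_KL(Q||P) in general.

D_KL(P||Q) = 0.1027 nats
D_KL(Q||P) = 0.1035 nats

No, they are not equal!

This asymmetry is why KL divergence is not a true distance metric.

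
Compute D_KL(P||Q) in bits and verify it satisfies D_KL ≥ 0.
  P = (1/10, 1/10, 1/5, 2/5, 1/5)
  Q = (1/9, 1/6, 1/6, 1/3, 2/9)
0.0385 bits

KL divergence satisfies the Gibbs inequality: D_KL(P||Q) ≥ 0 for all distributions P, Q.

D_KL(P||Q) = Σ p(x) log(p(x)/q(x))
Term by term:
  x=0: 1/10 × log_2[(1/10)/(1/9)] = -0.0152
  x=1: 1/10 × log_2[(1/10)/(1/6)] = -0.0737
  x=2: 1/5 × log_2[(1/5)/(1/6)] = 0.0526
  x=3: 2/5 × log_2[(2/5)/(1/3)] = 0.1052
  x=4: 1/5 × log_2[(1/5)/(2/9)] = -0.0304
D_KL(P||Q) = 0.0385 bits

D_KL(P||Q) = 0.0385 ≥ 0 ✓

This non-negativity is a fundamental property: relative entropy cannot be negative because it measures how different Q is from P.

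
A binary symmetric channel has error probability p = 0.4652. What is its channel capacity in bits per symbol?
0.0035 bits

For a binary symmetric channel (BSC) with error probability p:
Capacity C = 1 - H(p) bits per symbol

where H(p) = -p log₂(p) - (1-p) log₂(1-p) is the binary entropy function.

H(0.4652) = 0.9965 bits
C = 1 - 0.9965 = 0.0035 bits per symbol

This means we can reliably transmit up to 0.0035 bits of information per channel use.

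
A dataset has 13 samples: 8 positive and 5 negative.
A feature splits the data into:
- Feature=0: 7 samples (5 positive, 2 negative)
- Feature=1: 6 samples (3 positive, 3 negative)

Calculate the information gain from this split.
0.0349 bits

Information Gain = H(Y) - H(Y|Feature)

Before split:
P(positive) = 8/13 = 0.6154
H(Y) = 0.9612 bits

After split:
Feature=0: H = 0.8631 bits (weight = 7/13)
Feature=1: H = 1.0000 bits (weight = 6/13)
H(Y|Feature) = (7/13)×0.8631 + (6/13)×1.0000 = 0.9263 bits

Information Gain = 0.9612 - 0.9263 = 0.0349 bits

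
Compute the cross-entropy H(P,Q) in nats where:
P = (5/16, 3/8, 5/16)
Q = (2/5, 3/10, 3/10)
1.1141 nats

Cross-entropy: H(P,Q) = -Σ p(x) log q(x)

Alternatively: H(P,Q) = H(P) + D_KL(P||Q)
H(P) = 1.0948 nats
D_KL(P||Q) = 0.0193 nats

H(P,Q) = 1.0948 + 0.0193 = 1.1141 nats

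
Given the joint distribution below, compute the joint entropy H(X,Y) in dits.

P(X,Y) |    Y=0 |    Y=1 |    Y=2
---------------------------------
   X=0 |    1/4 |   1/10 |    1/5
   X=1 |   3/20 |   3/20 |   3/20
0.7611 dits

Joint entropy is H(X,Y) = -Σ_{x,y} p(x,y) log p(x,y).

Summing over all non-zero entries:
H(X,Y) = -[1/4·log_10(1/4) + 1/10·log_10(1/10) + 1/5·log_10(1/5) + 3/20·log_10(3/20) + 3/20·log_10(3/20) + 3/20·log_10(3/20)]
H(X,Y) = 0.7611 dits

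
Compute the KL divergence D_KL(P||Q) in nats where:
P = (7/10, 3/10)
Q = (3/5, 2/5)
0.0216 nats

KL divergence: D_KL(P||Q) = Σ p(x) log(p(x)/q(x))

Computing term by term:
  x=0: 7/10 × log_e[(7/10)/(3/5)] = 7/10 × 0.1542 = 0.1079
  x=1: 3/10 × log_e[(3/10)/(2/5)] = 3/10 × -0.2877 = -0.0863

D_KL(P||Q) = 0.0216 nats

Note: KL divergence is always non-negative and equals 0 iff P = Q.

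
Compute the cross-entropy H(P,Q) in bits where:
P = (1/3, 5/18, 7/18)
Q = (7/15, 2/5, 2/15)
1.8642 bits

Cross-entropy: H(P,Q) = -Σ p(x) log q(x)

Alternatively: H(P,Q) = H(P) + D_KL(P||Q)
H(P) = 1.5715 bits
D_KL(P||Q) = 0.2926 bits

H(P,Q) = 1.5715 + 0.2926 = 1.8642 bits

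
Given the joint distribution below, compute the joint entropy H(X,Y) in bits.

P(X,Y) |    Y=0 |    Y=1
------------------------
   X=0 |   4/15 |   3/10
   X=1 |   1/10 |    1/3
1.8901 bits

Joint entropy is H(X,Y) = -Σ_{x,y} p(x,y) log p(x,y).

Summing over all non-zero entries:
H(X,Y) = -[4/15·log_2(4/15) + 3/10·log_2(3/10) + 1/10·log_2(1/10) + 1/3·log_2(1/3)]
H(X,Y) = 1.8901 bits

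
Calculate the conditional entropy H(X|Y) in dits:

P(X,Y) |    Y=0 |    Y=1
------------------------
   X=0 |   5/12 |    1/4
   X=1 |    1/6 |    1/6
0.2734 dits

Using the chain rule: H(X|Y) = H(X,Y) - H(Y)

First, compute H(X,Y) = 0.5683 dits

Marginal P(Y) = (7/12, 5/12)
H(Y) = 0.2950 dits

H(X|Y) = H(X,Y) - H(Y) = 0.5683 - 0.2950 = 0.2734 dits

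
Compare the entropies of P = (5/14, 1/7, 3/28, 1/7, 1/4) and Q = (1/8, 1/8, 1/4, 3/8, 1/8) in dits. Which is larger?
P

Computing entropies in dits:
H(P) = 0.6556
H(Q) = 0.6489

Distribution P has higher entropy.

Intuition: The distribution closer to uniform (more spread out) has higher entropy.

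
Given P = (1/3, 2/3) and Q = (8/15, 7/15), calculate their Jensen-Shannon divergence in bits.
0.0296 bits

Jensen-Shannon divergence is:
JSD(P||Q) = 0.5 × D_KL(P||M) + 0.5 × D_KL(Q||M)
where M = 0.5 × (P + Q) is the mixture distribution.

M = 0.5 × (1/3, 2/3) + 0.5 × (8/15, 7/15) = (13/30, 17/30)

D_KL(P||M) = 0.0301 bits
D_KL(Q||M) = 0.0290 bits

JSD(P||Q) = 0.5 × 0.0301 + 0.5 × 0.0290 = 0.0296 bits

Unlike KL divergence, JSD is symmetric and bounded: 0 ≤ JSD ≤ log(2).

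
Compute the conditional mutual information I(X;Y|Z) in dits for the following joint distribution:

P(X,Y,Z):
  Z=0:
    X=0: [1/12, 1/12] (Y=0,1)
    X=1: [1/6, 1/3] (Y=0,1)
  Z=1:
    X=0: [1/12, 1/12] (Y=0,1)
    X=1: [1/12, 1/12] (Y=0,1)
0.0032 dits

Conditional mutual information: I(X;Y|Z) = H(X|Z) + H(Y|Z) - H(X,Y|Z)

H(Z) = 0.2764
H(X,Z) = 0.5396 → H(X|Z) = 0.2632
H(Y,Z) = 0.5683 → H(Y|Z) = 0.2919
H(X,Y,Z) = 0.8283 → H(X,Y|Z) = 0.5519

I(X;Y|Z) = 0.2632 + 0.2919 - 0.5519 = 0.0032 dits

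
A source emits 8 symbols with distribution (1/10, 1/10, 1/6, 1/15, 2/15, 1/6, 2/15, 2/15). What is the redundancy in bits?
0.0507 bits

Redundancy measures how far a source is from maximum entropy:
R = H_max - H(X)

Maximum entropy for 8 symbols: H_max = log_2(8) = 3.0000 bits
Actual entropy: H(X) = 2.9493 bits
Redundancy: R = 3.0000 - 2.9493 = 0.0507 bits

This redundancy represents potential for compression: the source could be compressed by 0.0507 bits per symbol.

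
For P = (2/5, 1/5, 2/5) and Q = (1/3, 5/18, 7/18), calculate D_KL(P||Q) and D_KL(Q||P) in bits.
D_KL(P||Q) = 0.0267, D_KL(Q||P) = 0.0282

KL divergence is not symmetric: D_KL(P||Q) ≠ D_KL(Q||P) in general.

D_KL(P||Q) = 0.0267 bits
D_KL(Q||P) = 0.0282 bits

No, they are not equal!

This asymmetry is why KL divergence is not a true distance metric.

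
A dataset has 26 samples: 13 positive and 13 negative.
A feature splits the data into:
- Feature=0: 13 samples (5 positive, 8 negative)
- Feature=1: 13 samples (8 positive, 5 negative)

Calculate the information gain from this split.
0.0388 bits

Information Gain = H(Y) - H(Y|Feature)

Before split:
P(positive) = 13/26 = 0.5000
H(Y) = 1.0000 bits

After split:
Feature=0: H = 0.9612 bits (weight = 13/26)
Feature=1: H = 0.9612 bits (weight = 13/26)
H(Y|Feature) = (13/26)×0.9612 + (13/26)×0.9612 = 0.9612 bits

Information Gain = 1.0000 - 0.9612 = 0.0388 bits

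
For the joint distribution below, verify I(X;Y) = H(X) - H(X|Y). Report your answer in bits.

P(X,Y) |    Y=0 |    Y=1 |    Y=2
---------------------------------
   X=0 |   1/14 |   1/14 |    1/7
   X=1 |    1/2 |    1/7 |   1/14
I(X;Y) = 0.1590 bits

Mutual information has multiple equivalent forms:
- I(X;Y) = H(X) - H(X|Y)
- I(X;Y) = H(Y) - H(Y|X)
- I(X;Y) = H(X) + H(Y) - H(X,Y)

Computing all quantities:
H(X) = 0.8631, H(Y) = 1.4138, H(X,Y) = 2.1180
H(X|Y) = 0.7042, H(Y|X) = 1.2548

Verification:
H(X) - H(X|Y) = 0.8631 - 0.7042 = 0.1590
H(Y) - H(Y|X) = 1.4138 - 1.2548 = 0.1590
H(X) + H(Y) - H(X,Y) = 0.8631 + 1.4138 - 2.1180 = 0.1590

All forms give I(X;Y) = 0.1590 bits. ✓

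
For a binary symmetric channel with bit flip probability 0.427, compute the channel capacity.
0.0154 bits

For a binary symmetric channel (BSC) with error probability p:
Capacity C = 1 - H(p) bits per symbol

where H(p) = -p log₂(p) - (1-p) log₂(1-p) is the binary entropy function.

H(0.427) = 0.9846 bits
C = 1 - 0.9846 = 0.0154 bits per symbol

This means we can reliably transmit up to 0.0154 bits of information per channel use.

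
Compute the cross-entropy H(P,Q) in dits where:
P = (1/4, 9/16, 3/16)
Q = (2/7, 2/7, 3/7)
0.5111 dits

Cross-entropy: H(P,Q) = -Σ p(x) log q(x)

Alternatively: H(P,Q) = H(P) + D_KL(P||Q)
H(P) = 0.4274 dits
D_KL(P||Q) = 0.0837 dits

H(P,Q) = 0.4274 + 0.0837 = 0.5111 dits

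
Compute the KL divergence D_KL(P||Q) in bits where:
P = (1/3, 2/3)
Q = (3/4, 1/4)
0.5534 bits

KL divergence: D_KL(P||Q) = Σ p(x) log(p(x)/q(x))

Computing term by term:
  x=0: 1/3 × log_2[(1/3)/(3/4)] = 1/3 × -1.1699 = -0.3900
  x=1: 2/3 × log_2[(2/3)/(1/4)] = 2/3 × 1.4150 = 0.9434

D_KL(P||Q) = 0.5534 bits

Note: KL divergence is always non-negative and equals 0 iff P = Q.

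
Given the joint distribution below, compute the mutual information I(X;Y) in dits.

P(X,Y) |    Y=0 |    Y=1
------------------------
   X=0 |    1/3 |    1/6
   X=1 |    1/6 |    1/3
0.0246 dits

Mutual information: I(X;Y) = H(X) + H(Y) - H(X,Y)

Marginals:
P(X) = (1/2, 1/2), H(X) = 0.3010 dits
P(Y) = (1/2, 1/2), H(Y) = 0.3010 dits

Joint entropy: H(X,Y) = 0.5775 dits

I(X;Y) = 0.3010 + 0.3010 - 0.5775 = 0.0246 dits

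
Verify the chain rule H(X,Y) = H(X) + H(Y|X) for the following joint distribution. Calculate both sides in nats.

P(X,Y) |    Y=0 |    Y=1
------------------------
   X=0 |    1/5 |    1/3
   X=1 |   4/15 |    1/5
H(X,Y) = 1.3624, H(X) = 0.6909, H(Y|X) = 0.6715 (all in nats)

Chain rule: H(X,Y) = H(X) + H(Y|X)

Left side — joint entropy directly:
H(X,Y) = -Σ p(x,y) log p(x,y) = 1.3624 nats

Right side — compute H(Y|X) from the conditional distributions:
P(X) = (8/15, 7/15), so H(X) = 0.6909 nats
H(Y|X) = Σ_x P(X=x) · H(Y|X=x):
  P(Y|X=0) = (3/8, 5/8), H(Y|X=0) = 0.6616, weight P(X=0) = 8/15
  P(Y|X=1) = (4/7, 3/7), H(Y|X=1) = 0.6829, weight P(X=1) = 7/15
H(Y|X) = 0.6715 nats

H(X) + H(Y|X) = 0.6909 + 0.6715 = 1.3624 nats

Both sides equal 1.3624 nats. ✓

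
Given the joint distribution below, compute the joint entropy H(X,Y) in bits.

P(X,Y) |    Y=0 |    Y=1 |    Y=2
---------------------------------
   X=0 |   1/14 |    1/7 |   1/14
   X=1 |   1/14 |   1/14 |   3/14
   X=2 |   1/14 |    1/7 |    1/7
3.0391 bits

Joint entropy is H(X,Y) = -Σ_{x,y} p(x,y) log p(x,y).

Summing over all non-zero entries:
H(X,Y) = -[1/14·log_2(1/14) + 1/7·log_2(1/7) + 1/14·log_2(1/14) + 1/14·log_2(1/14) + 1/14·log_2(1/14) + 3/14·log_2(3/14) + 1/14·log_2(1/14) + 1/7·log_2(1/7) + 1/7·log_2(1/7)]
H(X,Y) = 3.0391 bits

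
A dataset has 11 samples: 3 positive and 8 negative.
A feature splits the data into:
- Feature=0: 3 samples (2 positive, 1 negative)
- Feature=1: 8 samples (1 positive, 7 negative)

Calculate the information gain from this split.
0.1996 bits

Information Gain = H(Y) - H(Y|Feature)

Before split:
P(positive) = 3/11 = 0.2727
H(Y) = 0.8454 bits

After split:
Feature=0: H = 0.9183 bits (weight = 3/11)
Feature=1: H = 0.5436 bits (weight = 8/11)
H(Y|Feature) = (3/11)×0.9183 + (8/11)×0.5436 = 0.6458 bits

Information Gain = 0.8454 - 0.6458 = 0.1996 bits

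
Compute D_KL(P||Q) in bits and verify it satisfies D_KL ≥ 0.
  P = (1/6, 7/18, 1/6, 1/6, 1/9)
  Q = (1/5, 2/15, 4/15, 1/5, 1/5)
0.3057 bits

KL divergence satisfies the Gibbs inequality: D_KL(P||Q) ≥ 0 for all distributions P, Q.

D_KL(P||Q) = Σ p(x) log(p(x)/q(x))
Term by term:
  x=0: 1/6 × log_2[(1/6)/(1/5)] = -0.0438
  x=1: 7/18 × log_2[(7/18)/(2/15)] = 0.6006
  x=2: 1/6 × log_2[(1/6)/(4/15)] = -0.1130
  x=3: 1/6 × log_2[(1/6)/(1/5)] = -0.0438
  x=4: 1/9 × log_2[(1/9)/(1/5)] = -0.0942
D_KL(P||Q) = 0.3057 bits

D_KL(P||Q) = 0.3057 ≥ 0 ✓

This non-negativity is a fundamental property: relative entropy cannot be negative because it measures how different Q is from P.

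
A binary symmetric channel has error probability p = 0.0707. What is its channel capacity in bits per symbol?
0.6315 bits

For a binary symmetric channel (BSC) with error probability p:
Capacity C = 1 - H(p) bits per symbol

where H(p) = -p log₂(p) - (1-p) log₂(1-p) is the binary entropy function.

H(0.0707) = 0.3685 bits
C = 1 - 0.3685 = 0.6315 bits per symbol

This means we can reliably transmit up to 0.6315 bits of information per channel use.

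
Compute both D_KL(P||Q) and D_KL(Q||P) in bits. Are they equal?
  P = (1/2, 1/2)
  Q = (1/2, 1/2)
D_KL(P||Q) = 0.0000, D_KL(Q||P) = 0.0000

KL divergence is not symmetric: D_KL(P||Q) ≠ D_KL(Q||P) in general.

D_KL(P||Q) = 0.0000 bits
D_KL(Q||P) = 0.0000 bits

In this case they happen to be equal (to 4 decimal places).

This asymmetry is why KL divergence is not a true distance metric.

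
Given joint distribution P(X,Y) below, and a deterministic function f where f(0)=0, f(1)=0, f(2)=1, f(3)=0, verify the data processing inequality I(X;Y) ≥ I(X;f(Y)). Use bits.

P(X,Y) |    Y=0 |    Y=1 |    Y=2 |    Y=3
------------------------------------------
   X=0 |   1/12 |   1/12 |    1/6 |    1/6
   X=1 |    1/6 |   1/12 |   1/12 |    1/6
I(X;Y) = 0.0409, I(X;f(Y)) = 0.0271, inequality holds: 0.0409 ≥ 0.0271

Data Processing Inequality: For any Markov chain X → Y → Z, we have I(X;Y) ≥ I(X;Z).

Here Z = f(Y) is a deterministic function of Y, forming X → Y → Z.

Original I(X;Y) = 0.0409 bits

After applying f:
P(X,Z) where Z=f(Y):
- P(X,Z=0) = P(X,Y=0) + P(X,Y=1) + P(X,Y=3)
- P(X,Z=1) = P(X,Y=2)

I(X;Z) = I(X;f(Y)) = 0.0271 bits

Verification: 0.0409 ≥ 0.0271 ✓

Information cannot be created by processing; the function f can only lose information about X.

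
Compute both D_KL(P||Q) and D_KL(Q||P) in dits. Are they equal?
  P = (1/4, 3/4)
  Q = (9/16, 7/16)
D_KL(P||Q) = 0.0875, D_KL(Q||P) = 0.0957

KL divergence is not symmetric: D_KL(P||Q) ≠ D_KL(Q||P) in general.

D_KL(P||Q) = 0.0875 dits
D_KL(Q||P) = 0.0957 dits

No, they are not equal!

This asymmetry is why KL divergence is not a true distance metric.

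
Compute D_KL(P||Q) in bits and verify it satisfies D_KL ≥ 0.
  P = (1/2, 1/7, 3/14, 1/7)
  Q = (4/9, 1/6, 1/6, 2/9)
0.0398 bits

KL divergence satisfies the Gibbs inequality: D_KL(P||Q) ≥ 0 for all distributions P, Q.

D_KL(P||Q) = Σ p(x) log(p(x)/q(x))
Term by term:
  x=0: 1/2 × log_2[(1/2)/(4/9)] = 0.0850
  x=1: 1/7 × log_2[(1/7)/(1/6)] = -0.0318
  x=2: 3/14 × log_2[(3/14)/(1/6)] = 0.0777
  x=3: 1/7 × log_2[(1/7)/(2/9)] = -0.0911
D_KL(P||Q) = 0.0398 bits

D_KL(P||Q) = 0.0398 ≥ 0 ✓

This non-negativity is a fundamental property: relative entropy cannot be negative because it measures how different Q is from P.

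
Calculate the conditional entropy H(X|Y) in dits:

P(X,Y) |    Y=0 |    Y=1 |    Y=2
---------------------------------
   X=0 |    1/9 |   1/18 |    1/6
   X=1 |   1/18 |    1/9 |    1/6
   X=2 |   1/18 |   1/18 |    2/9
0.4634 dits

Using the chain rule: H(X|Y) = H(X,Y) - H(Y)

First, compute H(X,Y) = 0.8955 dits

Marginal P(Y) = (2/9, 2/9, 5/9)
H(Y) = 0.4321 dits

H(X|Y) = H(X,Y) - H(Y) = 0.8955 - 0.4321 = 0.4634 dits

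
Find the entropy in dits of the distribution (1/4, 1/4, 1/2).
0.4515 dits

Shannon entropy is H(X) = -Σ p(x) log p(x).

For P = (1/4, 1/4, 1/2):
H = -1/4 × log_10(1/4) -1/4 × log_10(1/4) -1/2 × log_10(1/2)
H = 0.4515 dits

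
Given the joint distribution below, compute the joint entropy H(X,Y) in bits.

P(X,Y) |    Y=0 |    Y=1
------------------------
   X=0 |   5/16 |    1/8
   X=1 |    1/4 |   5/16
1.9238 bits

Joint entropy is H(X,Y) = -Σ_{x,y} p(x,y) log p(x,y).

Summing over all non-zero entries:
H(X,Y) = -[5/16·log_2(5/16) + 1/8·log_2(1/8) + 1/4·log_2(1/4) + 5/16·log_2(5/16)]
H(X,Y) = 1.9238 bits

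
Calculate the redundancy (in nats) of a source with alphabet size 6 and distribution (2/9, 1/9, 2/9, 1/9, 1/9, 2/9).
0.0566 nats

Redundancy measures how far a source is from maximum entropy:
R = H_max - H(X)

Maximum entropy for 6 symbols: H_max = log_e(6) = 1.7918 nats
Actual entropy: H(X) = 1.7351 nats
Redundancy: R = 1.7918 - 1.7351 = 0.0566 nats

This redundancy represents potential for compression: the source could be compressed by 0.0566 nats per symbol.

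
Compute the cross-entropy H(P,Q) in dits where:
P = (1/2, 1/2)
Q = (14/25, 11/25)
0.3042 dits

Cross-entropy: H(P,Q) = -Σ p(x) log q(x)

Alternatively: H(P,Q) = H(P) + D_KL(P||Q)
H(P) = 0.3010 dits
D_KL(P||Q) = 0.0031 dits

H(P,Q) = 0.3010 + 0.0031 = 0.3042 dits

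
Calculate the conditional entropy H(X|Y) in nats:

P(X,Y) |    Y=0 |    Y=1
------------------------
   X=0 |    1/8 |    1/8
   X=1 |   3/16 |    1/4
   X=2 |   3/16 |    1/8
1.0610 nats

Using the chain rule: H(X|Y) = H(X,Y) - H(Y)

First, compute H(X,Y) = 1.7541 nats

Marginal P(Y) = (1/2, 1/2)
H(Y) = 0.6931 nats

H(X|Y) = H(X,Y) - H(Y) = 1.7541 - 0.6931 = 1.0610 nats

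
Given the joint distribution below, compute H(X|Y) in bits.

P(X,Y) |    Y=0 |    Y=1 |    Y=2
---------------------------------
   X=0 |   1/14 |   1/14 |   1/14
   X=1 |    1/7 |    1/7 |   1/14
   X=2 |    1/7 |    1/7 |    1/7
1.5157 bits

Using the chain rule: H(X|Y) = H(X,Y) - H(Y)

First, compute H(X,Y) = 3.0931 bits

Marginal P(Y) = (5/14, 5/14, 2/7)
H(Y) = 1.5774 bits

H(X|Y) = H(X,Y) - H(Y) = 3.0931 - 1.5774 = 1.5157 bits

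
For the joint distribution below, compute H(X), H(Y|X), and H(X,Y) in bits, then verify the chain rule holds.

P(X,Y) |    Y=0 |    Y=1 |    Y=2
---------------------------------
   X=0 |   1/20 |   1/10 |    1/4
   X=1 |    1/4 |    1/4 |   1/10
H(X,Y) = 2.3805, H(X) = 0.9710, H(Y|X) = 1.4095 (all in bits)

Chain rule: H(X,Y) = H(X) + H(Y|X)

Left side — joint entropy directly:
H(X,Y) = -Σ p(x,y) log p(x,y) = 2.3805 bits

Right side — compute H(Y|X) from the conditional distributions:
P(X) = (2/5, 3/5), so H(X) = 0.9710 bits
H(Y|X) = Σ_x P(X=x) · H(Y|X=x):
  P(Y|X=0) = (1/8, 1/4, 5/8), H(Y|X=0) = 1.2988, weight P(X=0) = 2/5
  P(Y|X=1) = (5/12, 5/12, 1/6), H(Y|X=1) = 1.4834, weight P(X=1) = 3/5
H(Y|X) = 1.4095 bits

H(X) + H(Y|X) = 0.9710 + 1.4095 = 2.3805 bits

Both sides equal 2.3805 bits. ✓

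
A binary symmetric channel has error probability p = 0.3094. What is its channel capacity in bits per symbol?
0.1075 bits

For a binary symmetric channel (BSC) with error probability p:
Capacity C = 1 - H(p) bits per symbol

where H(p) = -p log₂(p) - (1-p) log₂(1-p) is the binary entropy function.

H(0.3094) = 0.8925 bits
C = 1 - 0.8925 = 0.1075 bits per symbol

This means we can reliably transmit up to 0.1075 bits of information per channel use.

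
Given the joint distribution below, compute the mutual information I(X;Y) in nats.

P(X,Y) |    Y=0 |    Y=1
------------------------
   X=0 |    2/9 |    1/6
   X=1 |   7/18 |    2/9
0.0021 nats

Mutual information: I(X;Y) = H(X) + H(Y) - H(X,Y)

Marginals:
P(X) = (7/18, 11/18), H(X) = 0.6682 nats
P(Y) = (11/18, 7/18), H(Y) = 0.6682 nats

Joint entropy: H(X,Y) = 1.3344 nats

I(X;Y) = 0.6682 + 0.6682 - 1.3344 = 0.0021 nats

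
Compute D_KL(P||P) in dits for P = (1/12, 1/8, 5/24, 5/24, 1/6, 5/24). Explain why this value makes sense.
0.0000 dits

KL divergence satisfies the Gibbs inequality: D_KL(P||Q) ≥ 0 for all distributions P, Q.

D_KL(P||Q) = Σ p(x) log(p(x)/q(x))
Each term is p(x) × log_10(p(x)/p(x)) = p(x) × log_10(1) = 0, so the sum is 0.
D_KL(P||Q) = 0.0000 dits

When P = Q, the KL divergence is exactly 0, as there is no 'divergence' between identical distributions.

This non-negativity is a fundamental property: relative entropy cannot be negative because it measures how different Q is from P.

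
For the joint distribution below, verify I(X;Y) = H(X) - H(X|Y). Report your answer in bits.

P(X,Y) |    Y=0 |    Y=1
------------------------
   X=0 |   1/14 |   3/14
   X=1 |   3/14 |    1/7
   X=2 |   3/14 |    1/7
I(X;Y) = 0.0747 bits

Mutual information has multiple equivalent forms:
- I(X;Y) = H(X) - H(X|Y)
- I(X;Y) = H(Y) - H(Y|X)
- I(X;Y) = H(X) + H(Y) - H(X,Y)

Computing all quantities:
H(X) = 1.5774, H(Y) = 1.0000, H(X,Y) = 2.5027
H(X|Y) = 1.5027, H(Y|X) = 0.9253

Verification:
H(X) - H(X|Y) = 1.5774 - 1.5027 = 0.0747
H(Y) - H(Y|X) = 1.0000 - 0.9253 = 0.0747
H(X) + H(Y) - H(X,Y) = 1.5774 + 1.0000 - 2.5027 = 0.0747

All forms give I(X;Y) = 0.0747 bits. ✓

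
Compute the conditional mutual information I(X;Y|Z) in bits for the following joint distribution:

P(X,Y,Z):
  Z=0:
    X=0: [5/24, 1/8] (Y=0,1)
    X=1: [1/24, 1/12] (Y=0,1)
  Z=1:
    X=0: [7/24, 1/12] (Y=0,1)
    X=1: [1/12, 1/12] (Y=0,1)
0.0518 bits

Conditional mutual information: I(X;Y|Z) = H(X|Z) + H(Y|Z) - H(X,Y|Z)

H(Z) = 0.9950
H(X,Z) = 1.8648 → H(X|Z) = 0.8698
H(Y,Z) = 1.9329 → H(Y|Z) = 0.9379
H(X,Y,Z) = 2.7510 → H(X,Y|Z) = 1.7560

I(X;Y|Z) = 0.8698 + 0.9379 - 1.7560 = 0.0518 bits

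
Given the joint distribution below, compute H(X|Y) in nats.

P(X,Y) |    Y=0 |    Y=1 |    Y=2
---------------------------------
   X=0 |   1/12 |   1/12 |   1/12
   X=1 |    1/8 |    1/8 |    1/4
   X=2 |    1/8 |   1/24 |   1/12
1.0095 nats

Using the chain rule: H(X|Y) = H(X,Y) - H(Y)

First, compute H(X,Y) = 2.0871 nats

Marginal P(Y) = (1/3, 1/4, 5/12)
H(Y) = 1.0776 nats

H(X|Y) = H(X,Y) - H(Y) = 2.0871 - 1.0776 = 1.0095 nats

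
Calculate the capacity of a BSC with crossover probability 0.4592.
0.0048 bits

For a binary symmetric channel (BSC) with error probability p:
Capacity C = 1 - H(p) bits per symbol

where H(p) = -p log₂(p) - (1-p) log₂(1-p) is the binary entropy function.

H(0.4592) = 0.9952 bits
C = 1 - 0.9952 = 0.0048 bits per symbol

This means we can reliably transmit up to 0.0048 bits of information per channel use.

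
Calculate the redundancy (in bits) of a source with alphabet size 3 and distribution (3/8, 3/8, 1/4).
0.0237 bits

Redundancy measures how far a source is from maximum entropy:
R = H_max - H(X)

Maximum entropy for 3 symbols: H_max = log_2(3) = 1.5850 bits
Actual entropy: H(X) = 1.5613 bits
Redundancy: R = 1.5850 - 1.5613 = 0.0237 bits

This redundancy represents potential for compression: the source could be compressed by 0.0237 bits per symbol.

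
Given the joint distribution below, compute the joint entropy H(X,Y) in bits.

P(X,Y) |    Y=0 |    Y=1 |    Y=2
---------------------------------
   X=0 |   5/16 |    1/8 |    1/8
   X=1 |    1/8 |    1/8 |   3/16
2.4772 bits

Joint entropy is H(X,Y) = -Σ_{x,y} p(x,y) log p(x,y).

Summing over all non-zero entries:
H(X,Y) = -[5/16·log_2(5/16) + 1/8·log_2(1/8) + 1/8·log_2(1/8) + 1/8·log_2(1/8) + 1/8·log_2(1/8) + 3/16·log_2(3/16)]
H(X,Y) = 2.4772 bits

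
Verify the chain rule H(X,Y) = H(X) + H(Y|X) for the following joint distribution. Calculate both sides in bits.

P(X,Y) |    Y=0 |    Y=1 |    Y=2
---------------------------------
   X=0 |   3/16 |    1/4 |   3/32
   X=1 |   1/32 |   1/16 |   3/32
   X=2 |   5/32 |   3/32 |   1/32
H(X,Y) = 2.8942, H(X) = 1.4523, H(Y|X) = 1.4419 (all in bits)

Chain rule: H(X,Y) = H(X) + H(Y|X)

Left side — joint entropy directly:
H(X,Y) = -Σ p(x,y) log p(x,y) = 2.8942 bits

Right side — compute H(Y|X) from the conditional distributions:
P(X) = (17/32, 3/16, 9/32), so H(X) = 1.4523 bits
H(Y|X) = Σ_x P(X=x) · H(Y|X=x):
  P(Y|X=0) = (6/17, 8/17, 3/17), H(Y|X=0) = 1.4837, weight P(X=0) = 17/32
  P(Y|X=1) = (1/6, 1/3, 1/2), H(Y|X=1) = 1.4591, weight P(X=1) = 3/16
  P(Y|X=2) = (5/9, 1/3, 1/9), H(Y|X=2) = 1.3516, weight P(X=2) = 9/32
H(Y|X) = 1.4419 bits

H(X) + H(Y|X) = 1.4523 + 1.4419 = 2.8942 bits

Both sides equal 2.8942 bits. ✓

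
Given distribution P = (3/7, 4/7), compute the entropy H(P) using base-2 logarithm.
0.9852 bits

Shannon entropy is H(X) = -Σ p(x) log p(x).

For P = (3/7, 4/7):
H = -3/7 × log_2(3/7) -4/7 × log_2(4/7)
H = 0.9852 bits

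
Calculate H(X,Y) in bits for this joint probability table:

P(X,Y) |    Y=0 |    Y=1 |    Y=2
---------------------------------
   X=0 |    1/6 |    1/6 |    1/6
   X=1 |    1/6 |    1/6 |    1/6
2.5850 bits

Joint entropy is H(X,Y) = -Σ_{x,y} p(x,y) log p(x,y).

Summing over all non-zero entries:
H(X,Y) = -[1/6·log_2(1/6) + 1/6·log_2(1/6) + 1/6·log_2(1/6) + 1/6·log_2(1/6) + 1/6·log_2(1/6) + 1/6·log_2(1/6)]
H(X,Y) = 2.5850 bits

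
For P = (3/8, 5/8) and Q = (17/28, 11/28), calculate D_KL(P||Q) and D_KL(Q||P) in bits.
D_KL(P||Q) = 0.1580, D_KL(Q||P) = 0.1589

KL divergence is not symmetric: D_KL(P||Q) ≠ D_KL(Q||P) in general.

D_KL(P||Q) = 0.1580 bits
D_KL(Q||P) = 0.1589 bits

No, they are not equal!

This asymmetry is why KL divergence is not a true distance metric.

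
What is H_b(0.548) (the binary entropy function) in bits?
0.9933 bits

The binary entropy function is:
H(p) = -p log(p) - (1-p) log(1-p)

H(0.548) = -0.548 × log_2(0.548) - 0.452 × log_2(0.452)
H(0.548) = 0.9933 bits

Note: Binary entropy is maximized at p=0.5 (H=1 bit) and minimized at p=0 or p=1 (H=0).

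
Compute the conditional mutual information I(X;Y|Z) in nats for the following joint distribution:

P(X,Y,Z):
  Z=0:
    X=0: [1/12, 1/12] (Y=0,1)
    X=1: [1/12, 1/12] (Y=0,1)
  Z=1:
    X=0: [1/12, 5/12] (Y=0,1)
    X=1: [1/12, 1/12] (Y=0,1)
0.0341 nats

Conditional mutual information: I(X;Y|Z) = H(X|Z) + H(Y|Z) - H(X,Y|Z)

H(Z) = 0.6365
H(X,Z) = 1.2425 → H(X|Z) = 0.6059
H(Y,Z) = 1.2425 → H(Y|Z) = 0.6059
H(X,Y,Z) = 1.8143 → H(X,Y|Z) = 1.1778

I(X;Y|Z) = 0.6059 + 0.6059 - 1.1778 = 0.0341 nats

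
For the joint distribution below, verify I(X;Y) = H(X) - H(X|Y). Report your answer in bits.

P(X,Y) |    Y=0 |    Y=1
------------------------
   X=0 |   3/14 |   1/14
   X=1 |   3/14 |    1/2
I(X;Y) = 0.1239 bits

Mutual information has multiple equivalent forms:
- I(X;Y) = H(X) - H(X|Y)
- I(X;Y) = H(Y) - H(Y|X)
- I(X;Y) = H(X) + H(Y) - H(X,Y)

Computing all quantities:
H(X) = 0.8631, H(Y) = 0.9852, H(X,Y) = 1.7244
H(X|Y) = 0.7392, H(Y|X) = 0.8613

Verification:
H(X) - H(X|Y) = 0.8631 - 0.7392 = 0.1239
H(Y) - H(Y|X) = 0.9852 - 0.8613 = 0.1239
H(X) + H(Y) - H(X,Y) = 0.8631 + 0.9852 - 1.7244 = 0.1239

All forms give I(X;Y) = 0.1239 bits. ✓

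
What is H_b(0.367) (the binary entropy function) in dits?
0.2855 dits

The binary entropy function is:
H(p) = -p log(p) - (1-p) log(1-p)

H(0.367) = -0.367 × log_10(0.367) - 0.633 × log_10(0.633)
H(0.367) = 0.2855 dits

Note: Binary entropy is maximized at p=0.5 (H=1 bit) and minimized at p=0 or p=1 (H=0).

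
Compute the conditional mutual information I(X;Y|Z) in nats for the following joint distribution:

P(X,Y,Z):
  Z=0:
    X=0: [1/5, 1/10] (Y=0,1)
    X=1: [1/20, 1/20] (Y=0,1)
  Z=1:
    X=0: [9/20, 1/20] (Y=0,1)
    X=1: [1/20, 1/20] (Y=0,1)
0.0428 nats

Conditional mutual information: I(X;Y|Z) = H(X|Z) + H(Y|Z) - H(X,Y|Z)

H(Z) = 0.6730
H(X,Z) = 1.1683 → H(X|Z) = 0.4953
H(Y,Z) = 1.2080 → H(Y|Z) = 0.5350
H(X,Y,Z) = 1.6604 → H(X,Y|Z) = 0.9874

I(X;Y|Z) = 0.4953 + 0.5350 - 0.9874 = 0.0428 nats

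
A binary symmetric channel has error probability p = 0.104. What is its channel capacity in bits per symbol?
0.5185 bits

For a binary symmetric channel (BSC) with error probability p:
Capacity C = 1 - H(p) bits per symbol

where H(p) = -p log₂(p) - (1-p) log₂(1-p) is the binary entropy function.

H(0.104) = 0.4815 bits
C = 1 - 0.4815 = 0.5185 bits per symbol

This means we can reliably transmit up to 0.5185 bits of information per channel use.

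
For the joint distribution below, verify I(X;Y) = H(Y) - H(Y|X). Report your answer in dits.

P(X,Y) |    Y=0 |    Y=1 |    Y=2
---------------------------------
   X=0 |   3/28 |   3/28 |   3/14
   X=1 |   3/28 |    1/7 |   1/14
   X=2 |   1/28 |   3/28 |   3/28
I(X;Y) = 0.0190 dits

Mutual information has multiple equivalent forms:
- I(X;Y) = H(X) - H(X|Y)
- I(X;Y) = H(Y) - H(Y|X)
- I(X;Y) = H(X) + H(Y) - H(X,Y)

Computing all quantities:
H(X) = 0.4667, H(Y) = 0.4696, H(X,Y) = 0.9173
H(X|Y) = 0.4477, H(Y|X) = 0.4506

Verification:
H(X) - H(X|Y) = 0.4667 - 0.4477 = 0.0190
H(Y) - H(Y|X) = 0.4696 - 0.4506 = 0.0190
H(X) + H(Y) - H(X,Y) = 0.4667 + 0.4696 - 0.9173 = 0.0190

All forms give I(X;Y) = 0.0190 dits. ✓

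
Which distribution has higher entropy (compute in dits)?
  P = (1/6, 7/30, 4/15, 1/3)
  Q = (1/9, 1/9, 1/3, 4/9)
P

Computing entropies in dits:
H(P) = 0.5893
H(Q) = 0.5276

Distribution P has higher entropy.

Intuition: The distribution closer to uniform (more spread out) has higher entropy.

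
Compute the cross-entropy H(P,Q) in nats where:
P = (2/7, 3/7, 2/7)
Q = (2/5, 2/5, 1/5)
1.1143 nats

Cross-entropy: H(P,Q) = -Σ p(x) log q(x)

Alternatively: H(P,Q) = H(P) + D_KL(P||Q)
H(P) = 1.0790 nats
D_KL(P||Q) = 0.0353 nats

H(P,Q) = 1.0790 + 0.0353 = 1.1143 nats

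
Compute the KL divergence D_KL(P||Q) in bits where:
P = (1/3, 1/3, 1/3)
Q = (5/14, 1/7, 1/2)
0.1793 bits

KL divergence: D_KL(P||Q) = Σ p(x) log(p(x)/q(x))

Computing term by term:
  x=0: 1/3 × log_2[(1/3)/(5/14)] = 1/3 × -0.0995 = -0.0332
  x=1: 1/3 × log_2[(1/3)/(1/7)] = 1/3 × 1.2224 = 0.4075
  x=2: 1/3 × log_2[(1/3)/(1/2)] = 1/3 × -0.5850 = -0.1950

D_KL(P||Q) = 0.1793 bits

Note: KL divergence is always non-negative and equals 0 iff P = Q.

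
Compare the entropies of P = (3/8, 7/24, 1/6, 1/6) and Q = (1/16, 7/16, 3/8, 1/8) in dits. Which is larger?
P

Computing entropies in dits:
H(P) = 0.5752
H(Q) = 0.5050

Distribution P has higher entropy.

Intuition: The distribution closer to uniform (more spread out) has higher entropy.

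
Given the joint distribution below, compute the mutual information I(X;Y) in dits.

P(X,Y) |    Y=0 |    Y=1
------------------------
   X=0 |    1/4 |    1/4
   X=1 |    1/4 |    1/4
0.0000 dits

Mutual information: I(X;Y) = H(X) + H(Y) - H(X,Y)

Marginals:
P(X) = (1/2, 1/2), H(X) = 0.3010 dits
P(Y) = (1/2, 1/2), H(Y) = 0.3010 dits

Joint entropy: H(X,Y) = 0.6021 dits

I(X;Y) = 0.3010 + 0.3010 - 0.6021 = 0.0000 dits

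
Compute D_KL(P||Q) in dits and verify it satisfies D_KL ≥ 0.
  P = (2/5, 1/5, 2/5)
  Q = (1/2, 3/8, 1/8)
0.1087 dits

KL divergence satisfies the Gibbs inequality: D_KL(P||Q) ≥ 0 for all distributions P, Q.

D_KL(P||Q) = Σ p(x) log(p(x)/q(x))
Term by term:
  x=0: 2/5 × log_10[(2/5)/(1/2)] = -0.0388
  x=1: 1/5 × log_10[(1/5)/(3/8)] = -0.0546
  x=2: 2/5 × log_10[(2/5)/(1/8)] = 0.2021
D_KL(P||Q) = 0.1087 dits

D_KL(P||Q) = 0.1087 ≥ 0 ✓

This non-negativity is a fundamental property: relative entropy cannot be negative because it measures how different Q is from P.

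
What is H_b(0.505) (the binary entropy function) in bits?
0.9999 bits

The binary entropy function is:
H(p) = -p log(p) - (1-p) log(1-p)

H(0.505) = -0.505 × log_2(0.505) - 0.495 × log_2(0.495)
H(0.505) = 0.9999 bits

Note: Binary entropy is maximized at p=0.5 (H=1 bit) and minimized at p=0 or p=1 (H=0).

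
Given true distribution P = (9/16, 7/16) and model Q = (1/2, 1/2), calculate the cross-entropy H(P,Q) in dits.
0.3010 dits

Cross-entropy: H(P,Q) = -Σ p(x) log q(x)

Alternatively: H(P,Q) = H(P) + D_KL(P||Q)
H(P) = 0.2976 dits
D_KL(P||Q) = 0.0034 dits

H(P,Q) = 0.2976 + 0.0034 = 0.3010 dits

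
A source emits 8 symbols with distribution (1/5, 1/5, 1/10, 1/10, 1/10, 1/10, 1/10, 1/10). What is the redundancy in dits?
0.0235 dits

Redundancy measures how far a source is from maximum entropy:
R = H_max - H(X)

Maximum entropy for 8 symbols: H_max = log_10(8) = 0.9031 dits
Actual entropy: H(X) = 0.8796 dits
Redundancy: R = 0.9031 - 0.8796 = 0.0235 dits

This redundancy represents potential for compression: the source could be compressed by 0.0235 dits per symbol.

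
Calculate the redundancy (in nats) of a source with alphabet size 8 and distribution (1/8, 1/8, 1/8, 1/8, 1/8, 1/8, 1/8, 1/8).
0.0000 nats

Redundancy measures how far a source is from maximum entropy:
R = H_max - H(X)

Maximum entropy for 8 symbols: H_max = log_e(8) = 2.0794 nats
Actual entropy: H(X) = 2.0794 nats
Redundancy: R = 2.0794 - 2.0794 = 0.0000 nats

This redundancy represents potential for compression: the source could be compressed by 0.0000 nats per symbol.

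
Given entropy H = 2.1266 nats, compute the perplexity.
8.3863

Perplexity is e^H (or exp(H) for natural log).

H = 2.1266 nats
Perplexity = e^2.1266 = 8.3863

Interpretation: The model's uncertainty is equivalent to choosing uniformly among 8.4 options.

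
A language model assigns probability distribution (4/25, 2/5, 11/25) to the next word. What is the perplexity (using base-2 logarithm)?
2.7759

Perplexity is 2^H (or exp(H) for natural log).

First, H = -Σ p log p = 1.4729 bits
Perplexity = 2^1.4729 = 2.7759

Interpretation: The model's uncertainty is equivalent to choosing uniformly among 2.8 options.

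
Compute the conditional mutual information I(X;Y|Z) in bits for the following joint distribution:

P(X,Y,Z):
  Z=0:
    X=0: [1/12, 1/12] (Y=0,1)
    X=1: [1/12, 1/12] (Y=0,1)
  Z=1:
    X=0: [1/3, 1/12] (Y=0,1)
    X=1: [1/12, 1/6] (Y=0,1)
0.1059 bits

Conditional mutual information: I(X;Y|Z) = H(X|Z) + H(Y|Z) - H(X,Y|Z)

H(Z) = 0.9183
H(X,Z) = 1.8879 → H(X|Z) = 0.9696
H(Y,Z) = 1.8879 → H(Y|Z) = 0.9696
H(X,Y,Z) = 2.7516 → H(X,Y|Z) = 1.8333

I(X;Y|Z) = 0.9696 + 0.9696 - 1.8333 = 0.1059 bits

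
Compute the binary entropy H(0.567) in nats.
0.6841 nats

The binary entropy function is:
H(p) = -p log(p) - (1-p) log(1-p)

H(0.567) = -0.567 × log_e(0.567) - 0.433 × log_e(0.433)
H(0.567) = 0.6841 nats

Note: Binary entropy is maximized at p=0.5 (H=1 bit) and minimized at p=0 or p=1 (H=0).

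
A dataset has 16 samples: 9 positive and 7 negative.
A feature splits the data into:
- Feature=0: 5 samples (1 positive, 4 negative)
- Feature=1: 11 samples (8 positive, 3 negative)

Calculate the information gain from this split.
0.1819 bits

Information Gain = H(Y) - H(Y|Feature)

Before split:
P(positive) = 9/16 = 0.5625
H(Y) = 0.9887 bits

After split:
Feature=0: H = 0.7219 bits (weight = 5/16)
Feature=1: H = 0.8454 bits (weight = 11/16)
H(Y|Feature) = (5/16)×0.7219 + (11/16)×0.8454 = 0.8068 bits

Information Gain = 0.9887 - 0.8068 = 0.1819 bits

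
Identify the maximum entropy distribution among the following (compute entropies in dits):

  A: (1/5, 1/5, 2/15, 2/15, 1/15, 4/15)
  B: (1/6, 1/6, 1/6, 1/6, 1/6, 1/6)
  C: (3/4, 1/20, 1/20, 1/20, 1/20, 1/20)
B

For a discrete distribution over n outcomes, entropy is maximized by the uniform distribution.

Computing entropies:
H(A) = 0.7444 dits
H(B) = 0.7782 dits
H(C) = 0.4190 dits

The uniform distribution (where all probabilities equal 1/6) achieves the maximum entropy of log_10(6) = 0.7782 dits.

Distribution B has the highest entropy.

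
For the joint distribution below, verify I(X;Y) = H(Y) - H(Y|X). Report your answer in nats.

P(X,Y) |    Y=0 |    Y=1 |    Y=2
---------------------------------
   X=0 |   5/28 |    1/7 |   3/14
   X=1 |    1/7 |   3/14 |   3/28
I(X;Y) = 0.0248 nats

Mutual information has multiple equivalent forms:
- I(X;Y) = H(X) - H(X|Y)
- I(X;Y) = H(Y) - H(Y|X)
- I(X;Y) = H(X) + H(Y) - H(X,Y)

Computing all quantities:
H(X) = 0.6906, H(Y) = 1.0974, H(X,Y) = 1.7631
H(X|Y) = 0.6658, H(Y|X) = 1.0725

Verification:
H(X) - H(X|Y) = 0.6906 - 0.6658 = 0.0248
H(Y) - H(Y|X) = 1.0974 - 1.0725 = 0.0248
H(X) + H(Y) - H(X,Y) = 0.6906 + 1.0974 - 1.7631 = 0.0248

All forms give I(X;Y) = 0.0248 nats. ✓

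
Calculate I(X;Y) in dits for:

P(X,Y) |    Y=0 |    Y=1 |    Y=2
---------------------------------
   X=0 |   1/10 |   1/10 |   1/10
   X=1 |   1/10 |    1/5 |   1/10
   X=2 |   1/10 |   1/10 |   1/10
0.0060 dits

Mutual information: I(X;Y) = H(X) + H(Y) - H(X,Y)

Marginals:
P(X) = (3/10, 2/5, 3/10), H(X) = 0.4729 dits
P(Y) = (3/10, 2/5, 3/10), H(Y) = 0.4729 dits

Joint entropy: H(X,Y) = 0.9398 dits

I(X;Y) = 0.4729 + 0.4729 - 0.9398 = 0.0060 dits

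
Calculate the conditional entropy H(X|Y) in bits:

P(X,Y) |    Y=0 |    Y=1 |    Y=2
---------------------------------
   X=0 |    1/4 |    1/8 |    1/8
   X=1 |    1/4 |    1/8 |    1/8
1.0000 bits

Using the chain rule: H(X|Y) = H(X,Y) - H(Y)

First, compute H(X,Y) = 2.5000 bits

Marginal P(Y) = (1/2, 1/4, 1/4)
H(Y) = 1.5000 bits

H(X|Y) = H(X,Y) - H(Y) = 2.5000 - 1.5000 = 1.0000 bits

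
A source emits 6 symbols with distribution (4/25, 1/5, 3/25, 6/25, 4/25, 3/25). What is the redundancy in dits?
0.0139 dits

Redundancy measures how far a source is from maximum entropy:
R = H_max - H(X)

Maximum entropy for 6 symbols: H_max = log_10(6) = 0.7782 dits
Actual entropy: H(X) = 0.7642 dits
Redundancy: R = 0.7782 - 0.7642 = 0.0139 dits

This redundancy represents potential for compression: the source could be compressed by 0.0139 dits per symbol.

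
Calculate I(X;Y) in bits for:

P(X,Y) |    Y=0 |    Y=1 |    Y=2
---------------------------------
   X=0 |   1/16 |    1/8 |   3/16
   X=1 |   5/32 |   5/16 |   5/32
0.0463 bits

Mutual information: I(X;Y) = H(X) + H(Y) - H(X,Y)

Marginals:
P(X) = (3/8, 5/8), H(X) = 0.9544 bits
P(Y) = (7/32, 7/16, 11/32), H(Y) = 1.5310 bits

Joint entropy: H(X,Y) = 2.4391 bits

I(X;Y) = 0.9544 + 1.5310 - 2.4391 = 0.0463 bits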